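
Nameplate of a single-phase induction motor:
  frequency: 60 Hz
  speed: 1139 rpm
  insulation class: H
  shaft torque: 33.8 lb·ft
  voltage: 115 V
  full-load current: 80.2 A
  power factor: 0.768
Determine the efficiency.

τ = 33.8 lb·ft × 1.356 = 45.83 N·m
ω = 2π × 1139/60 = 119.3 rad/s; P_out = τω = 45.83 × 119.3 = 5468 W
P_in = V·I·cosφ = 115 × 80.2 × 0.768 = 7083 W
η = P_out / P_in = 5468 / 7083 = 0.772 = 77.2%

77.2 %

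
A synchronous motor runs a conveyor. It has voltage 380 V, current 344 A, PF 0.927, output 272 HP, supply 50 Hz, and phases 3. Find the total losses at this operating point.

6.97 kW

P_in = √3·V·I·cosφ = 1.732×380×344×0.927 = 209879 W
P_out = 272×746 = 202912 W
Losses = P_in − P_out = 209879 − 202912 = 6967 W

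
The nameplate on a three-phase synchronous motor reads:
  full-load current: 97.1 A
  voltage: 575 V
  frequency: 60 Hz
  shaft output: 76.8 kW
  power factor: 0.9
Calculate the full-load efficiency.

88.2 %

P_out = 76.8 kW = 76800 W
P_in = √3·V_L·I_L·cosφ = 1.732 × 575 × 97.1 × 0.9 = 87032 W
η = P_out / P_in = 76800 / 87032 = 0.882 = 88.2%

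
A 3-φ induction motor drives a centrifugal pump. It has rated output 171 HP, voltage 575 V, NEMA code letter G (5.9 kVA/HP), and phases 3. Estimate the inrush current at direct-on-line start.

1010 A

S_LR = 5.9 × 171 = 1008.9 kVA
I_LR = S_LR/(√3·V_L) = 1008900/(1.732×575) = 1010 A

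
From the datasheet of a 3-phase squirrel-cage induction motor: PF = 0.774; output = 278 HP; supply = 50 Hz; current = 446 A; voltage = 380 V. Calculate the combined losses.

19.8 kW

P_in = √3·V·I·cosφ = 1.732×380×446×0.774 = 227199 W
P_out = 278×746 = 207388 W
Losses = P_in − P_out = 227199 − 207388 = 19811 W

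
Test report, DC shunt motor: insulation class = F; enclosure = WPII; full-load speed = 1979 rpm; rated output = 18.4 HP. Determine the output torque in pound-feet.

P_out = 18.4 × 746 = 13726 W
ω = 2π × 1979/60 = 207.2 rad/s
τ = P_out/ω = 13726/207.2 = 66.25 N·m
In lb·ft: 66.25/1.356 = 48.9 lb·ft

48.9 lb·ft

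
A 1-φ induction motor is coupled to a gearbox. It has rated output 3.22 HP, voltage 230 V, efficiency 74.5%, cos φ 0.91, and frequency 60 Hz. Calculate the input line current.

P_out = 3.22 × 746 = 2402 W
P_in = P_out / η = 2402 / 0.745 = 3224 W
I = P_in / (V·cosφ) = 3224 / (230 × 0.91) = 15.4 A

15.4 A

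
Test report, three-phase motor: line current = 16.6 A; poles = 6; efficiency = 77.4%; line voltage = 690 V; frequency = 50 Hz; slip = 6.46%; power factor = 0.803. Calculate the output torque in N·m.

P_in = √3·V·I·cosφ = 1.732 × 690 × 16.6 × 0.803 = 15930 W
P_out = η·P_in = 0.774 × 15930 = 12330 W
n_s = 120×50/6 = 1000 rpm; n = 1000×(1−0.0646) = 935 rpm
ω = 2π×935/60 = 97.91 rad/s
τ = P_out/ω = 12330/97.91 = 126 N·m

126 N·m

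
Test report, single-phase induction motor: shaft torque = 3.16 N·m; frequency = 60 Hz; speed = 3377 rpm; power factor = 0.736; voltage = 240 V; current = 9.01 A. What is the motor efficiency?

70.2 %

ω = 2π × 3377/60 = 353.6 rad/s; P_out = τω = 3.16 × 353.6 = 1117 W
P_in = V·I·cosφ = 240 × 9.01 × 0.736 = 1592 W
η = P_out / P_in = 1117 / 1592 = 0.702 = 70.2%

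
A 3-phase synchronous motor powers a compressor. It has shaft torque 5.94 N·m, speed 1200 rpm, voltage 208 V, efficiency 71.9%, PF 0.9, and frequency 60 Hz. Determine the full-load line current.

3.2 A

ω = 2π×1200/60 = 125.7 rad/s; P_out = τω = 5.94 × 125.7 = 747 W
P_in = P_out / η = 747 / 0.719 = 1039 W
I_L = P_in / (√3·V_L·cosφ) = 1039 / (1.732 × 208 × 0.9) = 3.2 A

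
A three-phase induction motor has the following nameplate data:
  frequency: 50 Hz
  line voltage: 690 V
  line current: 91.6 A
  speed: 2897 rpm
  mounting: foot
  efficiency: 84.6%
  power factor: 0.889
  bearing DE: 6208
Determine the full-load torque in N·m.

P_in = √3·V·I·cosφ = 1.732 × 690 × 91.6 × 0.889 = 97318 W
P_out = η·P_in = 0.846 × 97318 = 82331 W
n = 2897 rpm
ω = 2π×2897/60 = 303.4 rad/s
τ = P_out/ω = 82331/303.4 = 271 N·m

271 N·m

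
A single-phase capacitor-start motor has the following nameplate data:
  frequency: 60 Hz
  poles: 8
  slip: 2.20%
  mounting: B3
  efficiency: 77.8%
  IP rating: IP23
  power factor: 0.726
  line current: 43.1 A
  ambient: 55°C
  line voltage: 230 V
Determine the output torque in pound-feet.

P_in = V·I·cosφ = 230 × 43.1 × 0.726 = 7197 W
P_out = η·P_in = 0.778 × 7197 = 5599 W
n_s = 120×60/8 = 900 rpm; n = 900×(1−0.022) = 880 rpm
ω = 2π×880/60 = 92.15 rad/s
τ = P_out/ω = 5599/92.15 = 60.76 N·m
In lb·ft: 60.76/1.356 = 44.8 lb·ft

44.8 lb·ft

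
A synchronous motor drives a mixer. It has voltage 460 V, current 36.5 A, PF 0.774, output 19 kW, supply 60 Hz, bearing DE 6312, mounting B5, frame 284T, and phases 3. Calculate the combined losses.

3510 W

P_in = √3·V·I·cosφ = 1.732×460×36.5×0.774 = 22508 W
P_out = 19000 W
Losses = P_in − P_out = 22508 − 19000 = 3508 W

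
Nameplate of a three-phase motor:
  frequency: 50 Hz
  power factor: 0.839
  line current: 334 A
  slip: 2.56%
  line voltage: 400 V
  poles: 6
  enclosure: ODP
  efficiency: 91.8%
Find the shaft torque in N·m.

1750 N·m

P_in = √3·V·I·cosφ = 1.732 × 400 × 334 × 0.839 = 194141 W
P_out = η·P_in = 0.918 × 194141 = 178221 W
n_s = 120×50/6 = 1000 rpm; n = 1000×(1−0.0256) = 974 rpm
ω = 2π×974/60 = 102 rad/s
τ = P_out/ω = 178221/102 = 1750 N·m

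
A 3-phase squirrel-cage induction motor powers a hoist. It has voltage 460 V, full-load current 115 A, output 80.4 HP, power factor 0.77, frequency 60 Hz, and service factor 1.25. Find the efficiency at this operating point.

P_out = 80.4 × 746 = 59978 W
P_in = √3·V_L·I_L·cosφ = 1.732 × 460 × 115 × 0.77 = 70550 W
η = P_out / P_in = 59978 / 70550 = 0.850 = 85.0%

85.0 %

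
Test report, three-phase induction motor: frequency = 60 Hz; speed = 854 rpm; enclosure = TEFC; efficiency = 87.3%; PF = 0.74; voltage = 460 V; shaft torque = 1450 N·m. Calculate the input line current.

ω = 2π×854/60 = 89.43 rad/s; P_out = τω = 1450 × 89.43 = 129674 W
P_in = P_out / η = 129674 / 0.873 = 148538 W
I_L = P_in / (√3·V_L·cosφ) = 148538 / (1.732 × 460 × 0.74) = 252 A

252 A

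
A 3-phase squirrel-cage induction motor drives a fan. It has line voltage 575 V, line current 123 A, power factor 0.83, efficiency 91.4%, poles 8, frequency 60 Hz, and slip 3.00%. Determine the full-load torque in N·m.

P_in = √3·V·I·cosφ = 1.732 × 575 × 123 × 0.83 = 101671 W
P_out = η·P_in = 0.914 × 101671 = 92927 W
n_s = 120×60/8 = 900 rpm; n = 900×(1−0.03) = 873 rpm
ω = 2π×873/60 = 91.42 rad/s
τ = P_out/ω = 92927/91.42 = 1020 N·m

1020 N·m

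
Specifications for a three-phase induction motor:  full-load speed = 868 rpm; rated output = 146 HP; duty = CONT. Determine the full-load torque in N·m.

1200 N·m

P_out = 146 × 746 = 108916 W
ω = 2π × 868/60 = 90.9 rad/s
τ = P_out/ω = 108916/90.9 = 1200 N·m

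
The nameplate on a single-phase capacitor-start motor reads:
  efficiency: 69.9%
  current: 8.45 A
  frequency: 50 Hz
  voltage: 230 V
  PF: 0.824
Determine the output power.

P_in = V·I·cosφ = 230 × 8.45 × 0.824 = 1601 W
P_out = η·P_in = 0.699 × 1601 = 1119 W

1.12 kW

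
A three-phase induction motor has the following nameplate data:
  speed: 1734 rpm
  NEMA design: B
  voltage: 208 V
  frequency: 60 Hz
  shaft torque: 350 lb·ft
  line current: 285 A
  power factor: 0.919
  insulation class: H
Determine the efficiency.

τ = 350 lb·ft × 1.356 = 474.6 N·m
ω = 2π × 1734/60 = 181.6 rad/s; P_out = τω = 474.6 × 181.6 = 86187 W
P_in = √3·V_L·I_L·cosφ = 1.732 × 208 × 285 × 0.919 = 94356 W
η = P_out / P_in = 86187 / 94356 = 0.913 = 91.3%

91.3 %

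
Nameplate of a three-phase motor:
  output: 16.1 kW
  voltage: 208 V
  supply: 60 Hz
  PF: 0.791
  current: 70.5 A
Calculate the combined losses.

3.99 kW

P_in = √3·V·I·cosφ = 1.732×208×70.5×0.791 = 20090 W
P_out = 16100 W
Losses = P_in − P_out = 20090 − 16100 = 3990 W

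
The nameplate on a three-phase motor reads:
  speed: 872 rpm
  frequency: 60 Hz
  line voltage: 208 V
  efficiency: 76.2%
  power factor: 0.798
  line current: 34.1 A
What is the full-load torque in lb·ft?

60.3 lb·ft

P_in = √3·V·I·cosφ = 1.732 × 208 × 34.1 × 0.798 = 9803 W
P_out = η·P_in = 0.762 × 9803 = 7470 W
n = 872 rpm
ω = 2π×872/60 = 91.32 rad/s
τ = P_out/ω = 7470/91.32 = 81.8 N·m
In lb·ft: 81.8/1.356 = 60.3 lb·ft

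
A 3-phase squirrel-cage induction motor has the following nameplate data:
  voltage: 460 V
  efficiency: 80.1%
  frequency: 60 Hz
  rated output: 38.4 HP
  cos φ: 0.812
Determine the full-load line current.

P_out = 38.4 × 746 = 28646 W
P_in = P_out / η = 28646 / 0.801 = 35763 W
I_L = P_in / (√3·V_L·cosφ) = 35763 / (1.732 × 460 × 0.812) = 55.3 A

55.3 A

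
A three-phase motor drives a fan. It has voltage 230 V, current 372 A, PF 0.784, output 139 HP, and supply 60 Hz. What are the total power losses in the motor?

12500 W

P_in = √3·V·I·cosφ = 1.732×230×372×0.784 = 116181 W
P_out = 139×746 = 103694 W
Losses = P_in − P_out = 116181 − 103694 = 12487 W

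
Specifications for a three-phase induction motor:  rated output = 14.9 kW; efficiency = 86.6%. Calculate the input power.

P_out = 14900 W
P_in = P_out/η = 14900/0.866 = 17206 W = 17.2 kW

17.2 kW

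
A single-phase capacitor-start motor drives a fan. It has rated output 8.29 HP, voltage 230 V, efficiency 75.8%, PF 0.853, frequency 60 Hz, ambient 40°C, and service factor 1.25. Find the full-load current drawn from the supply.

41.6 A

P_out = 8.29 × 746 = 6184 W
P_in = P_out / η = 6184 / 0.758 = 8158 W
I = P_in / (V·cosφ) = 8158 / (230 × 0.853) = 41.6 A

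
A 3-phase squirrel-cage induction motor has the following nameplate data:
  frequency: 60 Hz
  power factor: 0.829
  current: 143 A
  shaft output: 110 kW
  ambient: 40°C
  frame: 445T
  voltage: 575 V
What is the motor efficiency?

93.2 %

P_out = 110 kW = 110000 W
P_in = √3·V_L·I_L·cosφ = 1.732 × 575 × 143 × 0.829 = 118061 W
η = P_out / P_in = 110000 / 118061 = 0.932 = 93.2%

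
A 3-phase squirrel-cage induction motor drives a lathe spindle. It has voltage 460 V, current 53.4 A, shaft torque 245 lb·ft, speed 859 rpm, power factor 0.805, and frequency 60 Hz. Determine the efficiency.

τ = 245 lb·ft × 1.356 = 332.2 N·m
ω = 2π × 859/60 = 89.95 rad/s; P_out = τω = 332.2 × 89.95 = 29881 W
P_in = √3·V_L·I_L·cosφ = 1.732 × 460 × 53.4 × 0.805 = 34249 W
η = P_out / P_in = 29881 / 34249 = 0.872 = 87.2%

87.2 %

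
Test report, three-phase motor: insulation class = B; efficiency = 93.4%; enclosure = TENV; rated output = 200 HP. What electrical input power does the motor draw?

160 kW

P_out = 200 × 746 = 149200 W
P_in = P_out/η = 149200/0.934 = 159743 W = 160 kW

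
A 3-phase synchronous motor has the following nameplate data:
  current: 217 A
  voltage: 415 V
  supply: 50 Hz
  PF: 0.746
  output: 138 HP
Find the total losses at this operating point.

13.4 kW

P_in = √3·V·I·cosφ = 1.732×415×217×0.746 = 116358 W
P_out = 138×746 = 102948 W
Losses = P_in − P_out = 116358 − 102948 = 13410 W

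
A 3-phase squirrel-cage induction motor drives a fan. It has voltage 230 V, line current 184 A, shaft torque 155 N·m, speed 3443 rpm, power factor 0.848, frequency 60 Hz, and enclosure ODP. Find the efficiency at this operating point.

89.9 %

ω = 2π × 3443/60 = 360.6 rad/s; P_out = τω = 155 × 360.6 = 55893 W
P_in = √3·V_L·I_L·cosφ = 1.732 × 230 × 184 × 0.848 = 62157 W
η = P_out / P_in = 55893 / 62157 = 0.899 = 89.9%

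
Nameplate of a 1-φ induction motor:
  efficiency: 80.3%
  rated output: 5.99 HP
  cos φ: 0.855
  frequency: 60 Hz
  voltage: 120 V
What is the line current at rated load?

54.2 A

P_out = 5.99 × 746 = 4469 W
P_in = P_out / η = 4469 / 0.803 = 5565 W
I = P_in / (V·cosφ) = 5565 / (120 × 0.855) = 54.2 A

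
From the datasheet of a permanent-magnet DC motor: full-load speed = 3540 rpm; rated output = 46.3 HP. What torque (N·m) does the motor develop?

93.2 N·m

P_out = 46.3 × 746 = 34540 W
ω = 2π × 3540/60 = 370.7 rad/s
τ = P_out/ω = 34540/370.7 = 93.2 N·m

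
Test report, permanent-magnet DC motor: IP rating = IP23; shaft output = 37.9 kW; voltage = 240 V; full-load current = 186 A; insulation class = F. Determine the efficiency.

84.9 %

P_out = 37.9 kW = 37900 W
P_in = V·I = 240 × 186 = 44640 W
η = P_out / P_in = 37900 / 44640 = 0.849 = 84.9%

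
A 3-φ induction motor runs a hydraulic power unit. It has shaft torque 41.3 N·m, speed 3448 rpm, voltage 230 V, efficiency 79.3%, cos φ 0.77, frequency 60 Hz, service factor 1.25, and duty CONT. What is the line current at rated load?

ω = 2π×3448/60 = 361.1 rad/s; P_out = τω = 41.3 × 361.1 = 14913 W
P_in = P_out / η = 14913 / 0.793 = 18806 W
I_L = P_in / (√3·V_L·cosφ) = 18806 / (1.732 × 230 × 0.77) = 61.3 A

61.3 A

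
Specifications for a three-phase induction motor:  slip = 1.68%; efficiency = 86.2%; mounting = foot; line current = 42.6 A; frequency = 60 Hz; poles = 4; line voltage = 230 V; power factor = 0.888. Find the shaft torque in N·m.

P_in = √3·V·I·cosφ = 1.732 × 230 × 42.6 × 0.888 = 15069 W
P_out = η·P_in = 0.862 × 15069 = 12989 W
n_s = 120×60/4 = 1800 rpm; n = 1800×(1−0.0168) = 1770 rpm
ω = 2π×1770/60 = 185.4 rad/s
τ = P_out/ω = 12989/185.4 = 70.1 N·m

70.1 N·m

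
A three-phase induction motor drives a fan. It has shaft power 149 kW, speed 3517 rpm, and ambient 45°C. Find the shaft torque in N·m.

405 N·m

ω = 2π × 3517/60 = 368.3 rad/s
τ = P/ω = 149000/368.3 = 405 N·m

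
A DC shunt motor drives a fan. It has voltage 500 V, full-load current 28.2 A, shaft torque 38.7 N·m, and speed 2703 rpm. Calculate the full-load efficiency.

ω = 2π × 2703/60 = 283.1 rad/s; P_out = τω = 38.7 × 283.1 = 10956 W
P_in = V·I = 500 × 28.2 = 14100 W
η = P_out / P_in = 10956 / 14100 = 0.777 = 77.7%

77.7 %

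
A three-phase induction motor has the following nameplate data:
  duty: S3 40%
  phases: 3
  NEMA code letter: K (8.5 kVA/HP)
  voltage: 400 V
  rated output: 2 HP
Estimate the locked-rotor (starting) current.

24.5 A

S_LR = 8.5 × 2 = 17 kVA
I_LR = S_LR/(√3·V_L) = 17000/(1.732×400) = 24.5 A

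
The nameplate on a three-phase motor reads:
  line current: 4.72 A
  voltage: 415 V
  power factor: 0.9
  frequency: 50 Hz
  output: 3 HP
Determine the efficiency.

P_out = 3 × 746 = 2238 W
P_in = √3·V_L·I_L·cosφ = 1.732 × 415 × 4.72 × 0.9 = 3053 W
η = P_out / P_in = 2238 / 3053 = 0.733 = 73.3%

73.3 %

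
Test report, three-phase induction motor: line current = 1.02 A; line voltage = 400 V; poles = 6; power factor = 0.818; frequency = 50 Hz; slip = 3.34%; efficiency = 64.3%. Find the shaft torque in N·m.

3.67 N·m

P_in = √3·V·I·cosφ = 1.732 × 400 × 1.02 × 0.818 = 578 W
P_out = η·P_in = 0.643 × 578 = 372 W
n_s = 120×50/6 = 1000 rpm; n = 1000×(1−0.0334) = 967 rpm
ω = 2π×967/60 = 101.3 rad/s
τ = P_out/ω = 372/101.3 = 3.67 N·m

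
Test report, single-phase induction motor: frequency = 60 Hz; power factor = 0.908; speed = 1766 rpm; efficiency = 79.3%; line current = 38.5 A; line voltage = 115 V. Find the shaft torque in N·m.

17.2 N·m

P_in = V·I·cosφ = 115 × 38.5 × 0.908 = 4020 W
P_out = η·P_in = 0.793 × 4020 = 3188 W
n = 1766 rpm
ω = 2π×1766/60 = 184.9 rad/s
τ = P_out/ω = 3188/184.9 = 17.2 N·m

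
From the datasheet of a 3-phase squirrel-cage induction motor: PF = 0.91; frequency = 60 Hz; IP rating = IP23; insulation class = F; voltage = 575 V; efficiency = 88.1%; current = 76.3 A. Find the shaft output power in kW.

P_in = √3·V·I·cosφ = 1.732 × 575 × 76.3 × 0.91 = 69148 W
P_out = η·P_in = 0.881 × 69148 = 60919 W

60.9 kW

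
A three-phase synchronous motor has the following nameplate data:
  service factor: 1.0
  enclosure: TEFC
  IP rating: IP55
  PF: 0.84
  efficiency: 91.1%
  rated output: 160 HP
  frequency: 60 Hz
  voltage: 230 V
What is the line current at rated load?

392 A

P_out = 160 × 746 = 119360 W
P_in = P_out / η = 119360 / 0.911 = 131021 W
I_L = P_in / (√3·V_L·cosφ) = 131021 / (1.732 × 230 × 0.84) = 392 A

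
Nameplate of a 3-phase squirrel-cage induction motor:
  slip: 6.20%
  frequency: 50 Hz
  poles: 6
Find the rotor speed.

n_s = 120f/p = 120×50/6 = 1000 rpm
n = n_s(1 − s) = 1000 × (1 − 0.062) = 938 rpm

938 rpm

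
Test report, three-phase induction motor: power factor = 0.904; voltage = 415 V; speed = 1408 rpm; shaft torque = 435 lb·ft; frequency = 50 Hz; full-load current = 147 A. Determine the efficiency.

τ = 435 lb·ft × 1.356 = 589.9 N·m
ω = 2π × 1408/60 = 147.4 rad/s; P_out = τω = 589.9 × 147.4 = 86951 W
P_in = √3·V_L·I_L·cosφ = 1.732 × 415 × 147 × 0.904 = 95517 W
η = P_out / P_in = 86951 / 95517 = 0.910 = 91.0%

91.0 %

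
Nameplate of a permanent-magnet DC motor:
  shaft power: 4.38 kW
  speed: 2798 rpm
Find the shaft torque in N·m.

ω = 2π × 2798/60 = 293 rad/s
τ = P/ω = 4380/293 = 14.9 N·m

14.9 N·m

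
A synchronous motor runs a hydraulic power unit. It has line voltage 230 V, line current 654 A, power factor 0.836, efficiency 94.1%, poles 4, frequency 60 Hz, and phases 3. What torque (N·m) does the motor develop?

1090 N·m

P_in = √3·V·I·cosφ = 1.732 × 230 × 654 × 0.836 = 217801 W
P_out = η·P_in = 0.941 × 217801 = 204951 W
n = n_s = 120×60/4 = 1800 rpm (synchronous)
ω = 2π×1800/60 = 188.5 rad/s
τ = P_out/ω = 204951/188.5 = 1090 N·m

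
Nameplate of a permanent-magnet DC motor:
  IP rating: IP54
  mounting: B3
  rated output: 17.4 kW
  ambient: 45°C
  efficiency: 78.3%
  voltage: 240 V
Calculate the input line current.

P_out = 17.4 kW = 17400 W
P_in = P_out / η = 17400 / 0.783 = 22222 W
I = P_in / V = 22222 / 240 = 92.6 A

92.6 A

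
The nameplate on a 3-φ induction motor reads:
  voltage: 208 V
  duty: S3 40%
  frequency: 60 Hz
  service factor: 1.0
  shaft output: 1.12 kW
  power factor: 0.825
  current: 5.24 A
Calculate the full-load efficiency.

P_out = 1.12 kW = 1120 W
P_in = √3·V_L·I_L·cosφ = 1.732 × 208 × 5.24 × 0.825 = 1557 W
η = P_out / P_in = 1120 / 1557 = 0.719 = 71.9%

71.9 %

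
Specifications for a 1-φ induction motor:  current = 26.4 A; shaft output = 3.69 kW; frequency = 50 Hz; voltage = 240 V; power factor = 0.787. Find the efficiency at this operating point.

74.0 %

P_out = 3.69 kW = 3690 W
P_in = V·I·cosφ = 240 × 26.4 × 0.787 = 4986 W
η = P_out / P_in = 3690 / 4986 = 0.740 = 74.0%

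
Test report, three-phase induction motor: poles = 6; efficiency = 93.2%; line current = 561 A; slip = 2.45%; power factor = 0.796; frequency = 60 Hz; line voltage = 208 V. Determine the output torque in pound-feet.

902 lb·ft

P_in = √3·V·I·cosφ = 1.732 × 208 × 561 × 0.796 = 160874 W
P_out = η·P_in = 0.932 × 160874 = 149935 W
n_s = 120×60/6 = 1200 rpm; n = 1200×(1−0.0245) = 1171 rpm
ω = 2π×1171/60 = 122.6 rad/s
τ = P_out/ω = 149935/122.6 = 1223 N·m
In lb·ft: 1223/1.356 = 902 lb·ft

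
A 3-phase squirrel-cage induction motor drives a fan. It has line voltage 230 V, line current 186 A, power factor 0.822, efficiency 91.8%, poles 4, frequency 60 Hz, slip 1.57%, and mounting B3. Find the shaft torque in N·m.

P_in = √3·V·I·cosφ = 1.732 × 230 × 186 × 0.822 = 60906 W
P_out = η·P_in = 0.918 × 60906 = 55912 W
n_s = 120×60/4 = 1800 rpm; n = 1800×(1−0.0157) = 1772 rpm
ω = 2π×1772/60 = 185.6 rad/s
τ = P_out/ω = 55912/185.6 = 301 N·m

301 N·m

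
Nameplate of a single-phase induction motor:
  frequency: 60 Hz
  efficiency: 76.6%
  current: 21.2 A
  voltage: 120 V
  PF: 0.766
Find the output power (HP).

2 HP

P_in = V·I·cosφ = 120 × 21.2 × 0.766 = 1949 W
P_out = η·P_in = 0.766 × 1949 = 1493 W
= 1493/746 = 2 HP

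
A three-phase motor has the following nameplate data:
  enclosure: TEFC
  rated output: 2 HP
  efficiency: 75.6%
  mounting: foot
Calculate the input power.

P_out = 2 × 746 = 1492 W
P_in = P_out/η = 1492/0.756 = 1974 W = 1.97 kW

1.97 kW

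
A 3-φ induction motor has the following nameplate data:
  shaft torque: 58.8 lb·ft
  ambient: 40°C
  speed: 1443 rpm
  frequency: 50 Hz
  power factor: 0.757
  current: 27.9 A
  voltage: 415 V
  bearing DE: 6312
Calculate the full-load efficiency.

79.4 %

τ = 58.8 lb·ft × 1.356 = 79.73 N·m
ω = 2π × 1443/60 = 151.1 rad/s; P_out = τω = 79.73 × 151.1 = 12047 W
P_in = √3·V_L·I_L·cosφ = 1.732 × 415 × 27.9 × 0.757 = 15181 W
η = P_out / P_in = 12047 / 15181 = 0.794 = 79.4%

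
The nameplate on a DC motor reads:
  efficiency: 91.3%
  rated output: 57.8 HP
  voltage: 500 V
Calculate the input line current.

94.5 A

P_out = 57.8 × 746 = 43119 W
P_in = P_out / η = 43119 / 0.913 = 47228 W
I = P_in / V = 47228 / 500 = 94.5 A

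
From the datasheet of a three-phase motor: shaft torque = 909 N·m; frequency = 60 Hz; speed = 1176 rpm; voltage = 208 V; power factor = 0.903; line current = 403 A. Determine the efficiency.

85.4 %

ω = 2π × 1176/60 = 123.2 rad/s; P_out = τω = 909 × 123.2 = 111989 W
P_in = √3·V_L·I_L·cosφ = 1.732 × 208 × 403 × 0.903 = 131100 W
η = P_out / P_in = 111989 / 131100 = 0.854 = 85.4%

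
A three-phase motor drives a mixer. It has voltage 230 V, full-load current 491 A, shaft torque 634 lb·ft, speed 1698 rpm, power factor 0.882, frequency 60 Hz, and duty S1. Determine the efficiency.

τ = 634 lb·ft × 1.356 = 859.7 N·m
ω = 2π × 1698/60 = 177.8 rad/s; P_out = τω = 859.7 × 177.8 = 152855 W
P_in = √3·V_L·I_L·cosφ = 1.732 × 230 × 491 × 0.882 = 172515 W
η = P_out / P_in = 152855 / 172515 = 0.886 = 88.6%

88.6 %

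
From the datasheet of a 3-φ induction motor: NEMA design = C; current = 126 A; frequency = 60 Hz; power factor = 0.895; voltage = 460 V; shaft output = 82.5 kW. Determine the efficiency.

91.8 %

P_out = 82.5 kW = 82500 W
P_in = √3·V_L·I_L·cosφ = 1.732 × 460 × 126 × 0.895 = 89846 W
η = P_out / P_in = 82500 / 89846 = 0.918 = 91.8%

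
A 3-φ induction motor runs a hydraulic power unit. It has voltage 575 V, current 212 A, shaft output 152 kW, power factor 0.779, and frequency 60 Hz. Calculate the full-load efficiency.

92.4 %

P_out = 152 kW = 152000 W
P_in = √3·V_L·I_L·cosφ = 1.732 × 575 × 212 × 0.779 = 164471 W
η = P_out / P_in = 152000 / 164471 = 0.924 = 92.4%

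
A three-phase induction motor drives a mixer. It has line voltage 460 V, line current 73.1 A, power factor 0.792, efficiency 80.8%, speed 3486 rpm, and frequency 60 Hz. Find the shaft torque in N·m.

102 N·m

P_in = √3·V·I·cosφ = 1.732 × 460 × 73.1 × 0.792 = 46126 W
P_out = η·P_in = 0.808 × 46126 = 37270 W
n = 3486 rpm
ω = 2π×3486/60 = 365.1 rad/s
τ = P_out/ω = 37270/365.1 = 102 N·m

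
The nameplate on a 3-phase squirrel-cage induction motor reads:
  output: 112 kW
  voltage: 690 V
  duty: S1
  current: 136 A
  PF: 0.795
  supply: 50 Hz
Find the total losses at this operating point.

17200 W

P_in = √3·V·I·cosφ = 1.732×690×136×0.795 = 129212 W
P_out = 112000 W
Losses = P_in − P_out = 129212 − 112000 = 17212 W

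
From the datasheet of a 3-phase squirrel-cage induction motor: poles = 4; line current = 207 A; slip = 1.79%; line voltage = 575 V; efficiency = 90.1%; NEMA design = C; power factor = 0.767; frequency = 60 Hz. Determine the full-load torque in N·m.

770 N·m

P_in = √3·V·I·cosφ = 1.732 × 575 × 207 × 0.767 = 158118 W
P_out = η·P_in = 0.901 × 158118 = 142464 W
n_s = 120×60/4 = 1800 rpm; n = 1800×(1−0.0179) = 1768 rpm
ω = 2π×1768/60 = 185.1 rad/s
τ = P_out/ω = 142464/185.1 = 770 N·m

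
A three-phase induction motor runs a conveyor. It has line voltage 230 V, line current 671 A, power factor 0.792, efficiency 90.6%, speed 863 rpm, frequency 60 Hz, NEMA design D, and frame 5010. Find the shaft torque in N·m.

2120 N·m

P_in = √3·V·I·cosφ = 1.732 × 230 × 671 × 0.792 = 211701 W
P_out = η·P_in = 0.906 × 211701 = 191801 W
n = 863 rpm
ω = 2π×863/60 = 90.37 rad/s
τ = P_out/ω = 191801/90.37 = 2120 N·m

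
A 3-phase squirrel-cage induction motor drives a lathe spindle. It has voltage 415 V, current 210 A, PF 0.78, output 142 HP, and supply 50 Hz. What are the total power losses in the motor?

P_in = √3·V·I·cosφ = 1.732×415×210×0.78 = 117736 W
P_out = 142×746 = 105932 W
Losses = P_in − P_out = 117736 − 105932 = 11804 W

11.8 kW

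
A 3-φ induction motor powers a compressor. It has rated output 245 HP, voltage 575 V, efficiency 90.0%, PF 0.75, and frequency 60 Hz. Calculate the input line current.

272 A

P_out = 245 × 746 = 182770 W
P_in = P_out / η = 182770 / 0.900 = 203078 W
I_L = P_in / (√3·V_L·cosφ) = 203078 / (1.732 × 575 × 0.75) = 272 A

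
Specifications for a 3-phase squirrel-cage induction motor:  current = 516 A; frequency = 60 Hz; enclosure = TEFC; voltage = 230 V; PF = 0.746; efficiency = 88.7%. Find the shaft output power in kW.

P_in = √3·V·I·cosφ = 1.732 × 230 × 516 × 0.746 = 153343 W
P_out = η·P_in = 0.887 × 153343 = 136015 W

136 kW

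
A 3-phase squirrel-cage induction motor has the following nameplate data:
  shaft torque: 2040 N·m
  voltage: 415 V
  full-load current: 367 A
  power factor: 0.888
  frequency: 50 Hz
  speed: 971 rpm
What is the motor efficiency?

88.6 %

ω = 2π × 971/60 = 101.7 rad/s; P_out = τω = 2040 × 101.7 = 207468 W
P_in = √3·V_L·I_L·cosφ = 1.732 × 415 × 367 × 0.888 = 234248 W
η = P_out / P_in = 207468 / 234248 = 0.886 = 88.6%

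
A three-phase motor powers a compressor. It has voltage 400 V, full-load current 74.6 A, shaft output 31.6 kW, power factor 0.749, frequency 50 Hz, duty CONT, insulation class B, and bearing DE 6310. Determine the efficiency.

P_out = 31.6 kW = 31600 W
P_in = √3·V_L·I_L·cosφ = 1.732 × 400 × 74.6 × 0.749 = 38710 W
η = P_out / P_in = 31600 / 38710 = 0.816 = 81.6%

81.6 %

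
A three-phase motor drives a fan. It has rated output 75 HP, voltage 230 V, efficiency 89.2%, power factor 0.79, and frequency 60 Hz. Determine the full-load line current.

199 A

P_out = 75 × 746 = 55950 W
P_in = P_out / η = 55950 / 0.892 = 62724 W
I_L = P_in / (√3·V_L·cosφ) = 62724 / (1.732 × 230 × 0.79) = 199 A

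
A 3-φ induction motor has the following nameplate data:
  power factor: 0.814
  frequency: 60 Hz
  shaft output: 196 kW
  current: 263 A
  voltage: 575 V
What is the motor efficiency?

P_out = 196 kW = 196000 W
P_in = √3·V_L·I_L·cosφ = 1.732 × 575 × 263 × 0.814 = 213204 W
η = P_out / P_in = 196000 / 213204 = 0.919 = 91.9%

91.9 %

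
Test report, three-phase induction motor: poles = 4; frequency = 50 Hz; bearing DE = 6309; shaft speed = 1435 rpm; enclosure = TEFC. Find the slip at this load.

n_s = 120f/p = 120×50/4 = 1500 rpm
s = (n_s − n)/n_s = (1500 − 1435)/1500 = 0.0433

4.33 %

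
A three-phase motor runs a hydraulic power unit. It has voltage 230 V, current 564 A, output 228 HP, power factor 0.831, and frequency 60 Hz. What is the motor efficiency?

P_out = 228 × 746 = 170088 W
P_in = √3·V_L·I_L·cosφ = 1.732 × 230 × 564 × 0.831 = 186705 W
η = P_out / P_in = 170088 / 186705 = 0.911 = 91.1%

91.1 %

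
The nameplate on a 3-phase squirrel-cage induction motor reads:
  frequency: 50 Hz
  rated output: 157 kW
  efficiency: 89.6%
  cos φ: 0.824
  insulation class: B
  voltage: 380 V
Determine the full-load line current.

P_out = 157 kW = 157000 W
P_in = P_out / η = 157000 / 0.896 = 175223 W
I_L = P_in / (√3·V_L·cosφ) = 175223 / (1.732 × 380 × 0.824) = 323 A

323 A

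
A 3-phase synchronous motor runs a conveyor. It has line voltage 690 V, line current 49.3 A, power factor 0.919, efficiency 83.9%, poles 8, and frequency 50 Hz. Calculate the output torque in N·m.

P_in = √3·V·I·cosφ = 1.732 × 690 × 49.3 × 0.919 = 54145 W
P_out = η·P_in = 0.839 × 54145 = 45428 W
n = n_s = 120×50/8 = 750 rpm (synchronous)
ω = 2π×750/60 = 78.54 rad/s
τ = P_out/ω = 45428/78.54 = 578 N·m

578 N·m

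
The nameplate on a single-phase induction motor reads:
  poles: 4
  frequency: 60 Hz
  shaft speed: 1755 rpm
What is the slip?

2.50 %

n_s = 120f/p = 120×60/4 = 1800 rpm
s = (n_s − n)/n_s = (1800 − 1755)/1800 = 0.0250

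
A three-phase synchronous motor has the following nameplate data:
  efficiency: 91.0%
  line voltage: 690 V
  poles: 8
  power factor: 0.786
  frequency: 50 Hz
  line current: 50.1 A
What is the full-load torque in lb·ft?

402 lb·ft

P_in = √3·V·I·cosφ = 1.732 × 690 × 50.1 × 0.786 = 47061 W
P_out = η·P_in = 0.91 × 47061 = 42826 W
n = n_s = 120×50/8 = 750 rpm (synchronous)
ω = 2π×750/60 = 78.54 rad/s
τ = P_out/ω = 42826/78.54 = 545.3 N·m
In lb·ft: 545.3/1.356 = 402 lb·ft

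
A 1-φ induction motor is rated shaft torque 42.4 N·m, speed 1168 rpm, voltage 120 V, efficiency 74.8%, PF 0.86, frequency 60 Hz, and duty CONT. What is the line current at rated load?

67.2 A

ω = 2π×1168/60 = 122.3 rad/s; P_out = τω = 42.4 × 122.3 = 5186 W
P_in = P_out / η = 5186 / 0.748 = 6933 W
I = P_in / (V·cosφ) = 6933 / (120 × 0.86) = 67.2 A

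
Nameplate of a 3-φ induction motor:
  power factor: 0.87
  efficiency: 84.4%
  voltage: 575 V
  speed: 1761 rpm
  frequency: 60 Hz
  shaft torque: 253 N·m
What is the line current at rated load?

63.8 A

ω = 2π×1761/60 = 184.4 rad/s; P_out = τω = 253 × 184.4 = 46653 W
P_in = P_out / η = 46653 / 0.844 = 55276 W
I_L = P_in / (√3·V_L·cosφ) = 55276 / (1.732 × 575 × 0.87) = 63.8 A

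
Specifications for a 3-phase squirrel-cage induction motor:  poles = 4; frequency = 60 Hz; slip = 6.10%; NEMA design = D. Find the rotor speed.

n_s = 120f/p = 120×60/4 = 1800 rpm
n = n_s(1 − s) = 1800 × (1 − 0.061) = 1690 rpm

1690 rpm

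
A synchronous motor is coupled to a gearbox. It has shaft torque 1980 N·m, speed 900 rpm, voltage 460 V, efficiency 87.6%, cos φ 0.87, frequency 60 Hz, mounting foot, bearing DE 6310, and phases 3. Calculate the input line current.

ω = 2π×900/60 = 94.25 rad/s; P_out = τω = 1980 × 94.25 = 186615 W
P_in = P_out / η = 186615 / 0.876 = 213031 W
I_L = P_in / (√3·V_L·cosφ) = 213031 / (1.732 × 460 × 0.87) = 307 A

307 A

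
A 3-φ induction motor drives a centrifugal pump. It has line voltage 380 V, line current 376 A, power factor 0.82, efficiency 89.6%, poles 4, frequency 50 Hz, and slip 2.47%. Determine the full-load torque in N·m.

P_in = √3·V·I·cosφ = 1.732 × 380 × 376 × 0.82 = 202924 W
P_out = η·P_in = 0.896 × 202924 = 181820 W
n_s = 120×50/4 = 1500 rpm; n = 1500×(1−0.0247) = 1463 rpm
ω = 2π×1463/60 = 153.2 rad/s
τ = P_out/ω = 181820/153.2 = 1190 N·m

1190 N·m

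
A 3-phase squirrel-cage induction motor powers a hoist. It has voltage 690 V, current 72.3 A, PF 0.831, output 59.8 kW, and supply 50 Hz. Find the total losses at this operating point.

P_in = √3·V·I·cosφ = 1.732×690×72.3×0.831 = 71802 W
P_out = 59800 W
Losses = P_in − P_out = 71802 − 59800 = 12002 W

12000 W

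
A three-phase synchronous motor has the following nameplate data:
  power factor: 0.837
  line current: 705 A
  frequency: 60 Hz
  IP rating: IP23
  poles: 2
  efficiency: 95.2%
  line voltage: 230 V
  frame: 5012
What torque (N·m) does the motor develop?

P_in = √3·V·I·cosφ = 1.732 × 230 × 705 × 0.837 = 235066 W
P_out = η·P_in = 0.952 × 235066 = 223783 W
n = n_s = 120×60/2 = 3600 rpm (synchronous)
ω = 2π×3600/60 = 377 rad/s
τ = P_out/ω = 223783/377 = 594 N·m

594 N·m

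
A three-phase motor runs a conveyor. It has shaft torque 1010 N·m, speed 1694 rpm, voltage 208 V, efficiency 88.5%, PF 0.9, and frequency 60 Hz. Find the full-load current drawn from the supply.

624 A

ω = 2π×1694/60 = 177.4 rad/s; P_out = τω = 1010 × 177.4 = 179174 W
P_in = P_out / η = 179174 / 0.885 = 202456 W
I_L = P_in / (√3·V_L·cosφ) = 202456 / (1.732 × 208 × 0.9) = 624 A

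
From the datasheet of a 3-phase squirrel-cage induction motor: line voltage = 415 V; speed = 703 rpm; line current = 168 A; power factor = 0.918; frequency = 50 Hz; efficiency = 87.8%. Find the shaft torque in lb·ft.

975 lb·ft

P_in = √3·V·I·cosφ = 1.732 × 415 × 168 × 0.918 = 110853 W
P_out = η·P_in = 0.878 × 110853 = 97329 W
n = 703 rpm
ω = 2π×703/60 = 73.62 rad/s
τ = P_out/ω = 97329/73.62 = 1322 N·m
In lb·ft: 1322/1.356 = 975 lb·ft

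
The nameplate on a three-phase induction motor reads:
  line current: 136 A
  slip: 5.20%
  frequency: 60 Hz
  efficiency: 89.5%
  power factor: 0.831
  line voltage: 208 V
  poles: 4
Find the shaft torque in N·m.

P_in = √3·V·I·cosφ = 1.732 × 208 × 136 × 0.831 = 40715 W
P_out = η·P_in = 0.895 × 40715 = 36440 W
n_s = 120×60/4 = 1800 rpm; n = 1800×(1−0.052) = 1706 rpm
ω = 2π×1706/60 = 178.7 rad/s
τ = P_out/ω = 36440/178.7 = 204 N·m

204 N·m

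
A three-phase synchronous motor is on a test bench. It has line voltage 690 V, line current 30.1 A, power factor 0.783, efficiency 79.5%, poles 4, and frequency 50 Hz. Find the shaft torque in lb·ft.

105 lb·ft

P_in = √3·V·I·cosφ = 1.732 × 690 × 30.1 × 0.783 = 28166 W
P_out = η·P_in = 0.795 × 28166 = 22392 W
n = n_s = 120×50/4 = 1500 rpm (synchronous)
ω = 2π×1500/60 = 157.1 rad/s
τ = P_out/ω = 22392/157.1 = 142.5 N·m
In lb·ft: 142.5/1.356 = 105 lb·ft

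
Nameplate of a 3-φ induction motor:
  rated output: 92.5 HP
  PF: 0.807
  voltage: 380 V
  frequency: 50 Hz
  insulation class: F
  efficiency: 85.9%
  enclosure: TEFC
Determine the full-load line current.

151 A

P_out = 92.5 × 746 = 69005 W
P_in = P_out / η = 69005 / 0.859 = 80332 W
I_L = P_in / (√3·V_L·cosφ) = 80332 / (1.732 × 380 × 0.807) = 151 A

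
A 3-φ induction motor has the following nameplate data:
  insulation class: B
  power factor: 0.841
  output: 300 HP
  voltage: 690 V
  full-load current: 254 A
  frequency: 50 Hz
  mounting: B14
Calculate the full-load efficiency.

P_out = 300 × 746 = 223800 W
P_in = √3·V_L·I_L·cosφ = 1.732 × 690 × 254 × 0.841 = 255286 W
η = P_out / P_in = 223800 / 255286 = 0.877 = 87.7%

87.7 %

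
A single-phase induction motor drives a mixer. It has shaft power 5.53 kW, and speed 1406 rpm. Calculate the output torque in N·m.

ω = 2π × 1406/60 = 147.2 rad/s
τ = P/ω = 5530/147.2 = 37.6 N·m

37.6 N·m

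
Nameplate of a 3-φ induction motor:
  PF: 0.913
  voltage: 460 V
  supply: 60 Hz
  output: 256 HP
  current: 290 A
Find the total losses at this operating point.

20000 W

P_in = √3·V·I·cosφ = 1.732×460×290×0.913 = 210948 W
P_out = 256×746 = 190976 W
Losses = P_in − P_out = 210948 − 190976 = 19972 W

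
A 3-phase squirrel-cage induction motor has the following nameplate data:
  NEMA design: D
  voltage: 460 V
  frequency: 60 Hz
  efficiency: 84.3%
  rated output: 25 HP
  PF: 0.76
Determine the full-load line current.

36.5 A

P_out = 25 × 746 = 18650 W
P_in = P_out / η = 18650 / 0.843 = 22123 W
I_L = P_in / (√3·V_L·cosφ) = 22123 / (1.732 × 460 × 0.76) = 36.5 A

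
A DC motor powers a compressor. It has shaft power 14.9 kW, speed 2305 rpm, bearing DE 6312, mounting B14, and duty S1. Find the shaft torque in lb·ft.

45.5 lb·ft

ω = 2π × 2305/60 = 241.4 rad/s
τ = P/ω = 14900/241.4 = 61.72 N·m
In lb·ft: 61.72/1.356 = 45.5 lb·ft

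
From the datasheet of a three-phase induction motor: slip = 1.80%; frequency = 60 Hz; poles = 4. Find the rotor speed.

n_s = 120f/p = 120×60/4 = 1800 rpm
n = n_s(1 − s) = 1800 × (1 − 0.018) = 1768 rpm

1768 rpm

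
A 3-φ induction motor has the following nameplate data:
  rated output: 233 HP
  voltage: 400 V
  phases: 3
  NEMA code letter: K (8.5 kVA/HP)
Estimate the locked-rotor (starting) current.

2860 A

S_LR = 8.5 × 233 = 1980.5 kVA
I_LR = S_LR/(√3·V_L) = 1980500/(1.732×400) = 2860 A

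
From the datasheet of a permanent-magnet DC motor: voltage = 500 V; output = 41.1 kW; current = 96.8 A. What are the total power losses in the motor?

P_in = V·I = 500×96.8 = 48400 W
P_out = 41100 W
Losses = P_in − P_out = 48400 − 41100 = 7300 W

7300 W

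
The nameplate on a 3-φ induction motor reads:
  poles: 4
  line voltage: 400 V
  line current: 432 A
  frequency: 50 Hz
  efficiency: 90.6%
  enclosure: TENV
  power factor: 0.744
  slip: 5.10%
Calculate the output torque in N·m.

1350 N·m

P_in = √3·V·I·cosφ = 1.732 × 400 × 432 × 0.744 = 222671 W
P_out = η·P_in = 0.906 × 222671 = 201740 W
n_s = 120×50/4 = 1500 rpm; n = 1500×(1−0.051) = 1424 rpm
ω = 2π×1424/60 = 149.1 rad/s
τ = P_out/ω = 201740/149.1 = 1350 N·m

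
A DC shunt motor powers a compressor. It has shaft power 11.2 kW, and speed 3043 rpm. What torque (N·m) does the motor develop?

ω = 2π × 3043/60 = 318.7 rad/s
τ = P/ω = 11200/318.7 = 35.1 N·m

35.1 N·m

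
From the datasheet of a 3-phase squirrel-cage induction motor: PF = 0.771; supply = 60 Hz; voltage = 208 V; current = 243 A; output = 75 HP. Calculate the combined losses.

11500 W

P_in = √3·V·I·cosφ = 1.732×208×243×0.771 = 67495 W
P_out = 75×746 = 55950 W
Losses = P_in − P_out = 67495 − 55950 = 11545 W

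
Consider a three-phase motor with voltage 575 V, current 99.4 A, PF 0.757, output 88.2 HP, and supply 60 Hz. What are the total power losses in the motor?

9140 W

P_in = √3·V·I·cosφ = 1.732×575×99.4×0.757 = 74937 W
P_out = 88.2×746 = 65797 W
Losses = P_in − P_out = 74937 − 65797 = 9140 W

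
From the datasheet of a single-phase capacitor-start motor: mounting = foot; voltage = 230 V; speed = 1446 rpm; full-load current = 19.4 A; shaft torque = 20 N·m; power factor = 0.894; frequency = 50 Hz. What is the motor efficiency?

75.9 %

ω = 2π × 1446/60 = 151.4 rad/s; P_out = τω = 20 × 151.4 = 3028 W
P_in = V·I·cosφ = 230 × 19.4 × 0.894 = 3989 W
η = P_out / P_in = 3028 / 3989 = 0.759 = 75.9%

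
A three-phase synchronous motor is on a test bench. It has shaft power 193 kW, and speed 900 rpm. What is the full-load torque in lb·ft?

ω = 2π × 900/60 = 94.25 rad/s
τ = P/ω = 193000/94.25 = 2048 N·m
In lb·ft: 2048/1.356 = 1510 lb·ft

1510 lb·ft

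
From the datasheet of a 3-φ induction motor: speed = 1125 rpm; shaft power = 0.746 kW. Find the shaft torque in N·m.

ω = 2π × 1125/60 = 117.8 rad/s
τ = P/ω = 746/117.8 = 6.33 N·m

6.33 N·m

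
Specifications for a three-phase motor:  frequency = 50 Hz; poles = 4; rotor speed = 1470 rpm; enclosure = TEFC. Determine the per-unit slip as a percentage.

n_s = 120f/p = 120×50/4 = 1500 rpm
s = (n_s − n)/n_s = (1500 − 1470)/1500 = 0.0200

2.00 %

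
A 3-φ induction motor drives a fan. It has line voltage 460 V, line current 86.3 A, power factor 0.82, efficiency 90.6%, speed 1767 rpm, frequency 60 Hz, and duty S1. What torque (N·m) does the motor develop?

276 N·m

P_in = √3·V·I·cosφ = 1.732 × 460 × 86.3 × 0.82 = 56381 W
P_out = η·P_in = 0.906 × 56381 = 51081 W
n = 1767 rpm
ω = 2π×1767/60 = 185 rad/s
τ = P_out/ω = 51081/185 = 276 N·m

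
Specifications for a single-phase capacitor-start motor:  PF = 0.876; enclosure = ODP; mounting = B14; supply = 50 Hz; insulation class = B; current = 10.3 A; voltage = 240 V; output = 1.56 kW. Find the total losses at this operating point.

605 W

P_in = V·I·cosφ = 240×10.3×0.876 = 2165 W
P_out = 1560 W
Losses = P_in − P_out = 2165 − 1560 = 605 W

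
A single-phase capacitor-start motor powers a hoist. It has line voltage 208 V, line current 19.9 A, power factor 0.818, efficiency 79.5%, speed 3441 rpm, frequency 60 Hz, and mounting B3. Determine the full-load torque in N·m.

P_in = V·I·cosφ = 208 × 19.9 × 0.818 = 3386 W
P_out = η·P_in = 0.795 × 3386 = 2692 W
n = 3441 rpm
ω = 2π×3441/60 = 360.3 rad/s
τ = P_out/ω = 2692/360.3 = 7.47 N·m

7.47 N·m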